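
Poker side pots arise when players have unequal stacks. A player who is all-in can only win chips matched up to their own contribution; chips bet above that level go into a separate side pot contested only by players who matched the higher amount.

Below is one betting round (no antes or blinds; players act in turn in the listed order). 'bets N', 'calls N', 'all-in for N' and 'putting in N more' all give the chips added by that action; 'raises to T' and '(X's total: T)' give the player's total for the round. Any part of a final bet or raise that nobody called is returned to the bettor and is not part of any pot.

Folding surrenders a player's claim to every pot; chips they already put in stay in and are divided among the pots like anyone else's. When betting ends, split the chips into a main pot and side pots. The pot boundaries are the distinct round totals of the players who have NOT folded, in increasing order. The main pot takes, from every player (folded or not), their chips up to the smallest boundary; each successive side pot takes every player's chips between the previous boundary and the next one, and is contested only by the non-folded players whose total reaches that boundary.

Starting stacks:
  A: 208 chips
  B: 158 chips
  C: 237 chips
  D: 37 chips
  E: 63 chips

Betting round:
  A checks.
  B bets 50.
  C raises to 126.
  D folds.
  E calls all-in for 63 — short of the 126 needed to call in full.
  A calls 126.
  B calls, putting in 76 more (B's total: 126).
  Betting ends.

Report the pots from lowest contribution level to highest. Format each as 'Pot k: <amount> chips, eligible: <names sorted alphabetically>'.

Contributions: A=126, B=126, C=126, E=63
Folded: D
Pot levels (distinct totals of non-folded players): 63, 126
Layer 1-63: 63 each from A, B, C, E = 63*4 = 252 chips; eligible A, B, C, E
Layer 64-126: 63 each from A, B, C = 63*3 = 189 chips; eligible A, B, C

Pot 1: 252 chips, eligible: A, B, C, E
Pot 2: 189 chips, eligible: A, B, C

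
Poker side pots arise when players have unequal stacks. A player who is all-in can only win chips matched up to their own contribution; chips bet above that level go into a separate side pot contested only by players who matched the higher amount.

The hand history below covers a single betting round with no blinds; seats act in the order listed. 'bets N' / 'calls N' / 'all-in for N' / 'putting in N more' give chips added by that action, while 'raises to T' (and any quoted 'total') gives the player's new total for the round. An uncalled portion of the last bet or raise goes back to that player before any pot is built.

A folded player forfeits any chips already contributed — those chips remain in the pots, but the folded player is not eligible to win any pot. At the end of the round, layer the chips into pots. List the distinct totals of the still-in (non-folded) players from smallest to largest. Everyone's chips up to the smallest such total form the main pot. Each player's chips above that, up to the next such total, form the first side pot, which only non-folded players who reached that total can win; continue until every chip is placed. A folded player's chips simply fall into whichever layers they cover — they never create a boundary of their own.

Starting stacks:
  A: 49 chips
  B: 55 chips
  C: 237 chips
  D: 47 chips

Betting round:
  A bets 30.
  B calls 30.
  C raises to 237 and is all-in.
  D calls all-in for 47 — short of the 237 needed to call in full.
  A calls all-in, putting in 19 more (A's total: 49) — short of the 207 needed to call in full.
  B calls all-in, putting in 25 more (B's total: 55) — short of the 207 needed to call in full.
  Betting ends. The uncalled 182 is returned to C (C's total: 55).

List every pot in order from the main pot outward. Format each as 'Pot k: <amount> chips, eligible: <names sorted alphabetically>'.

Contributions (after 182 returned to C): A=49, B=55, C=55, D=47
Pot levels (distinct totals of non-folded players): 47, 49, 55
Layer 1-47: 47 each from A, B, C, D = 47*4 = 188 chips; eligible A, B, C, D
Layer 48-49: 2 each from A, B, C = 2*3 = 6 chips; eligible A, B, C
Layer 50-55: 6 each from B, C = 6*2 = 12 chips; eligible B, C

Pot 1: 188 chips, eligible: A, B, C, D
Pot 2: 6 chips, eligible: A, B, C
Pot 3: 12 chips, eligible: B, C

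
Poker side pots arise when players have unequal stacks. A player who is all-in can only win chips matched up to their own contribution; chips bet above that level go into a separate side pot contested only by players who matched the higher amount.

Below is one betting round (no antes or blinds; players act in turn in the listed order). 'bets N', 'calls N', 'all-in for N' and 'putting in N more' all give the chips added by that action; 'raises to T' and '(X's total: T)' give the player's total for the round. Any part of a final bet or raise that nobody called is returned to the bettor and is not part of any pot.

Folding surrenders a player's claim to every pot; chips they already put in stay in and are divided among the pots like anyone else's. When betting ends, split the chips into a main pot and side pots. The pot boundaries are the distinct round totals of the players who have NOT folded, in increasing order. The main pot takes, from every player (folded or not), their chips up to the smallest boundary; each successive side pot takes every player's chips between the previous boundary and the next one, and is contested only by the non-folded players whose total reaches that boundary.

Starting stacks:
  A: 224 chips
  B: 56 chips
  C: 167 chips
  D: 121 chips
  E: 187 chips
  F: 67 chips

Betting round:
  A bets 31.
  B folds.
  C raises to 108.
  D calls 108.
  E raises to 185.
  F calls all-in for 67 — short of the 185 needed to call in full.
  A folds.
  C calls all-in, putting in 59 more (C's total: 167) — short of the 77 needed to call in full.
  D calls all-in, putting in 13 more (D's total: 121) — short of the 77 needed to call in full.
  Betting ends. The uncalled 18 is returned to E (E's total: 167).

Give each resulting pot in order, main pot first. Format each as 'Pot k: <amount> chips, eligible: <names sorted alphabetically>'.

Contributions (after 18 returned to E): A=31, C=167, D=121, E=167, F=67
Folded: A, B
Pot levels (distinct totals of non-folded players): 67, 121, 167
Layer 1-67: A 31 + C 67 + D 67 + E 67 + F 67 = 299 chips; eligible C, D, E, F
Layer 68-121: 54 each from C, D, E = 54*3 = 162 chips; eligible C, D, E
Layer 122-167: 46 each from C, E = 46*2 = 92 chips; eligible C, E

Pot 1: 299 chips, eligible: C, D, E, F
Pot 2: 162 chips, eligible: C, D, E
Pot 3: 92 chips, eligible: C, E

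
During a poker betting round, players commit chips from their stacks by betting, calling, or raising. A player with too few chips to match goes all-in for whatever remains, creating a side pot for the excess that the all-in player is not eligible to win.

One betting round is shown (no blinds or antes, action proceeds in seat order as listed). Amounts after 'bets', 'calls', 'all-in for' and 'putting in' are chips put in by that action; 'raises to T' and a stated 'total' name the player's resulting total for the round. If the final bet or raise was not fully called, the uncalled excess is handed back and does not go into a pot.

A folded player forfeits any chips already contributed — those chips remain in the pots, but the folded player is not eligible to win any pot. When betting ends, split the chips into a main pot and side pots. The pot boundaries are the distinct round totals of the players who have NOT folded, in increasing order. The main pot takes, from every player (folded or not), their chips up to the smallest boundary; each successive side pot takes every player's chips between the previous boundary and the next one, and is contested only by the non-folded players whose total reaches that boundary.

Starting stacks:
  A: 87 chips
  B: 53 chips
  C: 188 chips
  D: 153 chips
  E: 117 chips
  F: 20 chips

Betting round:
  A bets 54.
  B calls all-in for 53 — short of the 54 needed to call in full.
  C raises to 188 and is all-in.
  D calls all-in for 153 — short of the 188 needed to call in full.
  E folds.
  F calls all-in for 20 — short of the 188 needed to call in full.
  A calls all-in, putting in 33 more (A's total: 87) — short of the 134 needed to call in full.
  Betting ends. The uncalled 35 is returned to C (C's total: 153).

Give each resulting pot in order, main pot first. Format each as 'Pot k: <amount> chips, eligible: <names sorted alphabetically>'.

Pot 1: 100 chips, eligible: A, B, C, D, F
Pot 2: 132 chips, eligible: A, B, C, D
Pot 3: 102 chips, eligible: A, C, D
Pot 4: 132 chips, eligible: C, D

Derivation:
Contributions (after 35 returned to C): A=87, B=53, C=153, D=153, F=20
Folded: E
Pot levels (distinct totals of non-folded players): 20, 53, 87, 153
Layer 1-20: 20 each from A, B, C, D, F = 20*5 = 100 chips; eligible A, B, C, D, F
Layer 21-53: 33 each from A, B, C, D = 33*4 = 132 chips; eligible A, B, C, D
Layer 54-87: 34 each from A, C, D = 34*3 = 102 chips; eligible A, C, D
Layer 88-153: 66 each from C, D = 66*2 = 132 chips; eligible C, D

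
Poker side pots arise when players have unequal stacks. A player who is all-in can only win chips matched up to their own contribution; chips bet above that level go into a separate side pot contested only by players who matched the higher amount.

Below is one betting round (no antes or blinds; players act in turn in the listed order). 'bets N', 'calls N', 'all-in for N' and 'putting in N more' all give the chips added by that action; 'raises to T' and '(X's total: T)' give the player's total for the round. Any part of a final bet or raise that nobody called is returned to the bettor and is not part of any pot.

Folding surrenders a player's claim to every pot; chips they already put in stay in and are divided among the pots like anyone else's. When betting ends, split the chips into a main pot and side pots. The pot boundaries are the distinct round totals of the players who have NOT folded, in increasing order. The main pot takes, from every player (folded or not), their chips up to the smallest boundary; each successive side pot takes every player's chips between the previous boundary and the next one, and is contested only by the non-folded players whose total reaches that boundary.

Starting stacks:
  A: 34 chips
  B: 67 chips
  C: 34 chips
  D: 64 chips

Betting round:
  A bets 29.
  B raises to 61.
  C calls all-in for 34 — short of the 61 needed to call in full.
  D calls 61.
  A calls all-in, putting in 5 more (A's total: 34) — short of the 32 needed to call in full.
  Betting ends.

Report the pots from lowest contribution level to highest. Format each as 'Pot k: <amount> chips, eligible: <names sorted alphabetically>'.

Contributions: A=34, B=61, C=34, D=61
Pot levels (distinct totals of non-folded players): 34, 61
Layer 1-34: 34 each from A, B, C, D = 34*4 = 136 chips; eligible A, B, C, D
Layer 35-61: 27 each from B, D = 27*2 = 54 chips; eligible B, D

Pot 1: 136 chips, eligible: A, B, C, D
Pot 2: 54 chips, eligible: B, D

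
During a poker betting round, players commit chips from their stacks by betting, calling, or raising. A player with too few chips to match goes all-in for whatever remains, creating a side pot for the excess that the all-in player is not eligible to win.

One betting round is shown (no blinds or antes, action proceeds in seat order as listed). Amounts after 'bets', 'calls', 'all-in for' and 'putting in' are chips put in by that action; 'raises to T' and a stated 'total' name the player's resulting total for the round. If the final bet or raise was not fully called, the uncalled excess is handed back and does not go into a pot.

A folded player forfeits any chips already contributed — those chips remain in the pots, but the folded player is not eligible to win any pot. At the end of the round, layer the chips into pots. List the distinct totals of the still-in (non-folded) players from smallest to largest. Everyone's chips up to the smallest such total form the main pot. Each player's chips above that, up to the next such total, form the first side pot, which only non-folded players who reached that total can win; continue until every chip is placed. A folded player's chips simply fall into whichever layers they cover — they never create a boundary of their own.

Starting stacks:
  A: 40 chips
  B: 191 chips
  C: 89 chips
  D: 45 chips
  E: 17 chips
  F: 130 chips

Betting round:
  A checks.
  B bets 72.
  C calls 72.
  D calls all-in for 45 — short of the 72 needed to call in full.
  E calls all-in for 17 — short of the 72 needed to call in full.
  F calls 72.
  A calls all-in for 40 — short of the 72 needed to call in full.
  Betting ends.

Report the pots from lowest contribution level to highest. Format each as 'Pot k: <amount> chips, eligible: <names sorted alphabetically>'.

Contributions: A=40, B=72, C=72, D=45, E=17, F=72
Pot levels (distinct totals of non-folded players): 17, 40, 45, 72
Layer 1-17: 17 each from A, B, C, D, E, F = 17*6 = 102 chips; eligible A, B, C, D, E, F
Layer 18-40: 23 each from A, B, C, D, F = 23*5 = 115 chips; eligible A, B, C, D, F
Layer 41-45: 5 each from B, C, D, F = 5*4 = 20 chips; eligible B, C, D, F
Layer 46-72: 27 each from B, C, F = 27*3 = 81 chips; eligible B, C, F

Pot 1: 102 chips, eligible: A, B, C, D, E, F
Pot 2: 115 chips, eligible: A, B, C, D, F
Pot 3: 20 chips, eligible: B, C, D, F
Pot 4: 81 chips, eligible: B, C, F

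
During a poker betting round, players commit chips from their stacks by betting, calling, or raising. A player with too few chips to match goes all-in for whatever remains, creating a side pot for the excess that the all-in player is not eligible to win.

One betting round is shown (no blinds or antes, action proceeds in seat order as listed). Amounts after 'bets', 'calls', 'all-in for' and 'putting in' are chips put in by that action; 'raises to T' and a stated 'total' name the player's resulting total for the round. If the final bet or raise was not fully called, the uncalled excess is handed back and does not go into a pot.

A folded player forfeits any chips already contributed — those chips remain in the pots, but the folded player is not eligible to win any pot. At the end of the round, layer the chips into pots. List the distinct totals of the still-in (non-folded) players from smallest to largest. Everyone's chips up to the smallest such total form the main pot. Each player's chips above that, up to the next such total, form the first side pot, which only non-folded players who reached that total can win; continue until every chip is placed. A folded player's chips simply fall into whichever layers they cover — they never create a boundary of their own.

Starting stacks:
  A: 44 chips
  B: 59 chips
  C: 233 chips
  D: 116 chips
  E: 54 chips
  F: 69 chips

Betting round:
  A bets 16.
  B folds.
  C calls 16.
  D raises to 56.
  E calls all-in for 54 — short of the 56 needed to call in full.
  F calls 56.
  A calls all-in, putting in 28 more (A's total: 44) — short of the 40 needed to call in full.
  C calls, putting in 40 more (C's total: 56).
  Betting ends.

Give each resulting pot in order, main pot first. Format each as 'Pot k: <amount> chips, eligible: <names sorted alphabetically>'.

Pot 1: 220 chips, eligible: A, C, D, E, F
Pot 2: 40 chips, eligible: C, D, E, F
Pot 3: 6 chips, eligible: C, D, F

Derivation:
Contributions: A=44, C=56, D=56, E=54, F=56
Folded: B
Pot levels (distinct totals of non-folded players): 44, 54, 56
Layer 1-44: 44 each from A, C, D, E, F = 44*5 = 220 chips; eligible A, C, D, E, F
Layer 45-54: 10 each from C, D, E, F = 10*4 = 40 chips; eligible C, D, E, F
Layer 55-56: 2 each from C, D, F = 2*3 = 6 chips; eligible C, D, F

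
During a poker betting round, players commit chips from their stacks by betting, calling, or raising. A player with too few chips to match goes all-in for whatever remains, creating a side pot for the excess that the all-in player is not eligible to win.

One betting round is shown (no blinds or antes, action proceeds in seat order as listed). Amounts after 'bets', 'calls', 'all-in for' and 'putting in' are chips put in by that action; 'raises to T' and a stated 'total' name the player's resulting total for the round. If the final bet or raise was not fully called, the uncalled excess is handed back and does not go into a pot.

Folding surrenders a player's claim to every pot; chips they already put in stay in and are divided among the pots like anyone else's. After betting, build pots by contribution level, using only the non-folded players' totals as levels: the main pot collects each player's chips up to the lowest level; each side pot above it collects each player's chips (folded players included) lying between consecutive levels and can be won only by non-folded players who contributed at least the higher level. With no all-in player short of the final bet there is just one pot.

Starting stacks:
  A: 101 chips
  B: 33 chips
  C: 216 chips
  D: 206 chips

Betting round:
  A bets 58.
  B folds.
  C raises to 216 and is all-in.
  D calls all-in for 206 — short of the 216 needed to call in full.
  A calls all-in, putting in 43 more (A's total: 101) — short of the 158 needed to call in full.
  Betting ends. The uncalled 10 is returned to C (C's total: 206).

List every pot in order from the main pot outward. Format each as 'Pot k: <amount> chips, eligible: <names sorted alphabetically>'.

Pot 1: 303 chips, eligible: A, C, D
Pot 2: 210 chips, eligible: C, D

Derivation:
Contributions (after 10 returned to C): A=101, C=206, D=206
Folded: B
Pot levels (distinct totals of non-folded players): 101, 206
Layer 1-101: 101 each from A, C, D = 101*3 = 303 chips; eligible A, C, D
Layer 102-206: 105 each from C, D = 105*2 = 210 chips; eligible C, D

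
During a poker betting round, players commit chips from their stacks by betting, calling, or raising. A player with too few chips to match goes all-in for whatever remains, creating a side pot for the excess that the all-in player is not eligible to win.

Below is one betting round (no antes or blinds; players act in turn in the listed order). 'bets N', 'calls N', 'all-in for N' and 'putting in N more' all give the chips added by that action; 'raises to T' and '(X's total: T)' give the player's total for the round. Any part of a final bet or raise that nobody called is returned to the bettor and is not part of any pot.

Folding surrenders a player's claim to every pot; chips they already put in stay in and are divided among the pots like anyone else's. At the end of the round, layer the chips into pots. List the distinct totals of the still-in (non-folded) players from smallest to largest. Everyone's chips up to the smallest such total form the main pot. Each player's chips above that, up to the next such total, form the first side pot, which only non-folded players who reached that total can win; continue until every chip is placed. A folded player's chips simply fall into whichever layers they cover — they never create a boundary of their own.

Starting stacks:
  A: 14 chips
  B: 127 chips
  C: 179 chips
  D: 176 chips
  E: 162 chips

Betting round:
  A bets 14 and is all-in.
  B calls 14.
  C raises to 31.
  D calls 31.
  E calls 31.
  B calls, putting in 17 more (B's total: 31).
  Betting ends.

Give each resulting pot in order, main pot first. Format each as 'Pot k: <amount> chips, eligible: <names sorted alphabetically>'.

Pot 1: 70 chips, eligible: A, B, C, D, E
Pot 2: 68 chips, eligible: B, C, D, E

Derivation:
Contributions: A=14, B=31, C=31, D=31, E=31
Pot levels (distinct totals of non-folded players): 14, 31
Layer 1-14: 14 each from A, B, C, D, E = 14*5 = 70 chips; eligible A, B, C, D, E
Layer 15-31: 17 each from B, C, D, E = 17*4 = 68 chips; eligible B, C, D, E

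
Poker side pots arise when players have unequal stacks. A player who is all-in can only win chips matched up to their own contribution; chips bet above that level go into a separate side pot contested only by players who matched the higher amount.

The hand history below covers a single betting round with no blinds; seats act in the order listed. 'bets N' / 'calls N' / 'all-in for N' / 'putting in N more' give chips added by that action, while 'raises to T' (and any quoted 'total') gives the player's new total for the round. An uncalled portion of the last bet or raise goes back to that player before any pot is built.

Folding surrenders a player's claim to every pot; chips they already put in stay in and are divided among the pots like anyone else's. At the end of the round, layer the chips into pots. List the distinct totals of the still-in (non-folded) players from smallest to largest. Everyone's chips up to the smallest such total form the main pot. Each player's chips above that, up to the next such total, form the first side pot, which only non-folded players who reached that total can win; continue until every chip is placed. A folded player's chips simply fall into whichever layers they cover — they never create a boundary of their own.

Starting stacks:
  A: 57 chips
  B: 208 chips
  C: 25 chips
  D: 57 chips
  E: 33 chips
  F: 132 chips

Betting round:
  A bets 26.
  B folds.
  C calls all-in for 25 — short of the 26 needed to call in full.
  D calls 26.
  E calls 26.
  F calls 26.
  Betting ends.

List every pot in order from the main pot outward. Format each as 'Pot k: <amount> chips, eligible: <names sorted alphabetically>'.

Pot 1: 125 chips, eligible: A, C, D, E, F
Pot 2: 4 chips, eligible: A, D, E, F

Derivation:
Contributions: A=26, C=25, D=26, E=26, F=26
Folded: B
Pot levels (distinct totals of non-folded players): 25, 26
Layer 1-25: 25 each from A, C, D, E, F = 25*5 = 125 chips; eligible A, C, D, E, F
Layer 26-26: 1 each from A, D, E, F = 1*4 = 4 chips; eligible A, D, E, F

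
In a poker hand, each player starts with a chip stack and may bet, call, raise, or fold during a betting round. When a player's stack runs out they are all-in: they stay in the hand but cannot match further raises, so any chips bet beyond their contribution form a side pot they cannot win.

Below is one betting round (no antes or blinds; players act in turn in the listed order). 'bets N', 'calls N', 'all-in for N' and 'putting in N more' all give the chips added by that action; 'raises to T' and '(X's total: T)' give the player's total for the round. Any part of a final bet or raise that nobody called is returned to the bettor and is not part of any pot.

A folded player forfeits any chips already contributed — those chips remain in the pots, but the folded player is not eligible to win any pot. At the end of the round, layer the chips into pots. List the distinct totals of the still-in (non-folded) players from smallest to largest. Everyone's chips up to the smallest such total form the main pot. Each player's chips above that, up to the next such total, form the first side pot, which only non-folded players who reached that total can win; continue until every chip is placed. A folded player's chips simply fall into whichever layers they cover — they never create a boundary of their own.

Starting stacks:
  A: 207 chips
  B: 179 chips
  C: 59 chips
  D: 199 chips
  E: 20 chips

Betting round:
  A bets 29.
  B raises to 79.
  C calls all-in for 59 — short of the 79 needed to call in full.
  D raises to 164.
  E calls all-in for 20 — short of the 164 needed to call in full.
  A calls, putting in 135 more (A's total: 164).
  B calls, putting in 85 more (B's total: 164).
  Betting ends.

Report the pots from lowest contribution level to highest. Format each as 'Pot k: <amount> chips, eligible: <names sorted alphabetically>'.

Pot 1: 100 chips, eligible: A, B, C, D, E
Pot 2: 156 chips, eligible: A, B, C, D
Pot 3: 315 chips, eligible: A, B, D

Derivation:
Contributions: A=164, B=164, C=59, D=164, E=20
Pot levels (distinct totals of non-folded players): 20, 59, 164
Layer 1-20: 20 each from A, B, C, D, E = 20*5 = 100 chips; eligible A, B, C, D, E
Layer 21-59: 39 each from A, B, C, D = 39*4 = 156 chips; eligible A, B, C, D
Layer 60-164: 105 each from A, B, D = 105*3 = 315 chips; eligible A, B, D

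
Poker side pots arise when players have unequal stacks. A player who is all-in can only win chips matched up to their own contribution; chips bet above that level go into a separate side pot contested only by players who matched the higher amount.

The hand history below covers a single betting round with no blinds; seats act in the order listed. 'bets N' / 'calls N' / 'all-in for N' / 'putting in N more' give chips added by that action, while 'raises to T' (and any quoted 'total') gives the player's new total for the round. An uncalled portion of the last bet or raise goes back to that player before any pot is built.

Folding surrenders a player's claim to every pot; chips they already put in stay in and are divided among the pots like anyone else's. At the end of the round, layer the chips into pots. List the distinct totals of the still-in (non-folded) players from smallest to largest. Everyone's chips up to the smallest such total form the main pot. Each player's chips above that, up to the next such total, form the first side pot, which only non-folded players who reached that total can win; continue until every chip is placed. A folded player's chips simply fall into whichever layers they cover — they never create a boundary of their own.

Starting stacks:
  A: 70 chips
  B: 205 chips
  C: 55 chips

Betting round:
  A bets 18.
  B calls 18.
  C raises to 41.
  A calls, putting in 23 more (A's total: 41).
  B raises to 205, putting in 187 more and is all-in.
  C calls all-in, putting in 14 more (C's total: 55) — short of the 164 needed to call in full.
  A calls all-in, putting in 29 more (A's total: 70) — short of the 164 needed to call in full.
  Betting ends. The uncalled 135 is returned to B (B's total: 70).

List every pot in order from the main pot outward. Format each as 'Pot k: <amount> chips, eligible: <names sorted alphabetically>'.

Pot 1: 165 chips, eligible: A, B, C
Pot 2: 30 chips, eligible: A, B

Derivation:
Contributions (after 135 returned to B): A=70, B=70, C=55
Pot levels (distinct totals of non-folded players): 55, 70
Layer 1-55: 55 each from A, B, C = 55*3 = 165 chips; eligible A, B, C
Layer 56-70: 15 each from A, B = 15*2 = 30 chips; eligible A, B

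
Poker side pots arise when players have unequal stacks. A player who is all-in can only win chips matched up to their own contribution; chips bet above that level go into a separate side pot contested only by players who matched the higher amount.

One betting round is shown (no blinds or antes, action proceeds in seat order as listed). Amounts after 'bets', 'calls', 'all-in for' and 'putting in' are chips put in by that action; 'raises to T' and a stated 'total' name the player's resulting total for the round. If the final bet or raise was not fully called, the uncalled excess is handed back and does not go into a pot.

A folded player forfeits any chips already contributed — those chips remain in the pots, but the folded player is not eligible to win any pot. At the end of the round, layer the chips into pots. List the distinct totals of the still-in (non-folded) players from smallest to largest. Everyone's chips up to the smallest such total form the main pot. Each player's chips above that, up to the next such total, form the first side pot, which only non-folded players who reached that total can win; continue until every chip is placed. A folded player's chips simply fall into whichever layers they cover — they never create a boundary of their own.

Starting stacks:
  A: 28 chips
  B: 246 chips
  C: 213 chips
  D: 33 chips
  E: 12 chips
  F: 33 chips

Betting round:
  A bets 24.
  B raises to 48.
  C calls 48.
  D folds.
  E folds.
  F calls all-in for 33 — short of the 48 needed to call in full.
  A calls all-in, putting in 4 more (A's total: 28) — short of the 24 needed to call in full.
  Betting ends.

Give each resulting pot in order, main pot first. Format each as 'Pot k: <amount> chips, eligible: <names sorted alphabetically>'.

Pot 1: 112 chips, eligible: A, B, C, F
Pot 2: 15 chips, eligible: B, C, F
Pot 3: 30 chips, eligible: B, C

Derivation:
Contributions: A=28, B=48, C=48, F=33
Folded: D, E
Pot levels (distinct totals of non-folded players): 28, 33, 48
Layer 1-28: 28 each from A, B, C, F = 28*4 = 112 chips; eligible A, B, C, F
Layer 29-33: 5 each from B, C, F = 5*3 = 15 chips; eligible B, C, F
Layer 34-48: 15 each from B, C = 15*2 = 30 chips; eligible B, C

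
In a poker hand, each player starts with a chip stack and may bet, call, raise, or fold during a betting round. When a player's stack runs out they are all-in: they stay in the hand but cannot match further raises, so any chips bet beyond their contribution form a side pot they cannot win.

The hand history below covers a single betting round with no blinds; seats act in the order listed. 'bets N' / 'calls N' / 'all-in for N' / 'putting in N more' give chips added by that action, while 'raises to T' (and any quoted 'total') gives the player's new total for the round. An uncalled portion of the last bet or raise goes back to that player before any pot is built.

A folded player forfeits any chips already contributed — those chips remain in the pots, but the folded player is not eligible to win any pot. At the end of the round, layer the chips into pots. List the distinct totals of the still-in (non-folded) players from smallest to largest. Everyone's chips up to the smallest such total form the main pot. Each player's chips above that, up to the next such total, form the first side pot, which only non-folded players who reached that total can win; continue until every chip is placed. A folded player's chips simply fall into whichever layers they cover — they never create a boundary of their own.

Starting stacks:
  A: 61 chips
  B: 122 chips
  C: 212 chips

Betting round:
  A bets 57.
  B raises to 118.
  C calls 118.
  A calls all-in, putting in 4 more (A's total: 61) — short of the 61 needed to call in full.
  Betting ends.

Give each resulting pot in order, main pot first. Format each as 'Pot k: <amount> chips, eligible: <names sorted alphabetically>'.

Contributions: A=61, B=118, C=118
Pot levels (distinct totals of non-folded players): 61, 118
Layer 1-61: 61 each from A, B, C = 61*3 = 183 chips; eligible A, B, C
Layer 62-118: 57 each from B, C = 57*2 = 114 chips; eligible B, C

Pot 1: 183 chips, eligible: A, B, C
Pot 2: 114 chips, eligible: B, C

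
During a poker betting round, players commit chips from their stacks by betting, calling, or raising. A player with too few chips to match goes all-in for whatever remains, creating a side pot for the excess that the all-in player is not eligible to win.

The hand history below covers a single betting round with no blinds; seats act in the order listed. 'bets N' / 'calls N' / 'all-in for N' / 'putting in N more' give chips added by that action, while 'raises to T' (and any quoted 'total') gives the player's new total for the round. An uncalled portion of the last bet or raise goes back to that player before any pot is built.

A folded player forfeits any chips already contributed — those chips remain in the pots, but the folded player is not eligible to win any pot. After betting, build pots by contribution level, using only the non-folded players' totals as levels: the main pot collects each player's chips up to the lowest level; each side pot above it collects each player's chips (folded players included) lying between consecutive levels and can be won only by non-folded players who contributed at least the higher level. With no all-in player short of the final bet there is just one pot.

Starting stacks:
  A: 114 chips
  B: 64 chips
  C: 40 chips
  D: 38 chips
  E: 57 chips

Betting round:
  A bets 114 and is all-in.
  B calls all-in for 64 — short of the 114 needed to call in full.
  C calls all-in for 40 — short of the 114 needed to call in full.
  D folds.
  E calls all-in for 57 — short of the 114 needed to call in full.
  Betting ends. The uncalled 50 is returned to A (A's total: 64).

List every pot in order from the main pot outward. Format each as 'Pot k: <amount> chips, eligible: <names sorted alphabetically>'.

Contributions (after 50 returned to A): A=64, B=64, C=40, E=57
Folded: D
Pot levels (distinct totals of non-folded players): 40, 57, 64
Layer 1-40: 40 each from A, B, C, E = 40*4 = 160 chips; eligible A, B, C, E
Layer 41-57: 17 each from A, B, E = 17*3 = 51 chips; eligible A, B, E
Layer 58-64: 7 each from A, B = 7*2 = 14 chips; eligible A, B

Pot 1: 160 chips, eligible: A, B, C, E
Pot 2: 51 chips, eligible: A, B, E
Pot 3: 14 chips, eligible: A, B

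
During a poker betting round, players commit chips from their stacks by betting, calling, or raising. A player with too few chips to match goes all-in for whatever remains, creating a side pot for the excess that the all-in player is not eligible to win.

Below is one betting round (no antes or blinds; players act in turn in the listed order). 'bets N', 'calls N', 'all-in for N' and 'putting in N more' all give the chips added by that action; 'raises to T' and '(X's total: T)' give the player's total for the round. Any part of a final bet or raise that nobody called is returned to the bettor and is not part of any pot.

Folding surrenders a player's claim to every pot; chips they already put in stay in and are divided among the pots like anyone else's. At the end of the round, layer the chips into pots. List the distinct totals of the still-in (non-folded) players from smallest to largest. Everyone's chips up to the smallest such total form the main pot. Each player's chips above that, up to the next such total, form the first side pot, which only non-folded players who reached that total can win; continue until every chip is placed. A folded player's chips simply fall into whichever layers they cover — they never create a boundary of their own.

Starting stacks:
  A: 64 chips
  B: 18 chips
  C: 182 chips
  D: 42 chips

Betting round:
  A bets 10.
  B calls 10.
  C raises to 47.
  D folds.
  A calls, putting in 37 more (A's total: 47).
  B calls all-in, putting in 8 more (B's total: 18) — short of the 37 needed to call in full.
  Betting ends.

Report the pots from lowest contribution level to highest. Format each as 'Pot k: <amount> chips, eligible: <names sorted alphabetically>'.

Pot 1: 54 chips, eligible: A, B, C
Pot 2: 58 chips, eligible: A, C

Derivation:
Contributions: A=47, B=18, C=47
Folded: D
Pot levels (distinct totals of non-folded players): 18, 47
Layer 1-18: 18 each from A, B, C = 18*3 = 54 chips; eligible A, B, C
Layer 19-47: 29 each from A, C = 29*2 = 58 chips; eligible A, C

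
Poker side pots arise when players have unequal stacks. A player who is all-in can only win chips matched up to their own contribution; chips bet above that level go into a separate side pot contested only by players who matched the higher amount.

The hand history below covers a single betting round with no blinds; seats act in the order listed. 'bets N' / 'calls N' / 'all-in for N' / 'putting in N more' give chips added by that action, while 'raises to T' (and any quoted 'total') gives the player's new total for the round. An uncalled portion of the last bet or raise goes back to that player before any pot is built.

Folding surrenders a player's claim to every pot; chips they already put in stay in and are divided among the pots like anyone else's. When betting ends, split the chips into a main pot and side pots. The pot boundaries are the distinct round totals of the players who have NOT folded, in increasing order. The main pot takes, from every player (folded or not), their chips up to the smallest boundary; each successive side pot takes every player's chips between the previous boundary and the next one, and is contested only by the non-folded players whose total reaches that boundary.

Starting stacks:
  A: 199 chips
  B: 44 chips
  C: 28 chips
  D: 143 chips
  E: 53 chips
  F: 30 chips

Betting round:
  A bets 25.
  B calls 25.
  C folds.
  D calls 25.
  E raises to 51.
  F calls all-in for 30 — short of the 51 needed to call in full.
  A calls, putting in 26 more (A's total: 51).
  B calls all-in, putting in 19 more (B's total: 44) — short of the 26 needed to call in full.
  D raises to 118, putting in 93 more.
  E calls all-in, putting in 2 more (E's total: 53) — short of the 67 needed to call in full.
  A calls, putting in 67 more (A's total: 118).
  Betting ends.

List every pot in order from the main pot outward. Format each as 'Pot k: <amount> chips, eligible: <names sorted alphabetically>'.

Pot 1: 150 chips, eligible: A, B, D, E, F
Pot 2: 56 chips, eligible: A, B, D, E
Pot 3: 27 chips, eligible: A, D, E
Pot 4: 130 chips, eligible: A, D

Derivation:
Contributions: A=118, B=44, D=118, E=53, F=30
Folded: C
Pot levels (distinct totals of non-folded players): 30, 44, 53, 118
Layer 1-30: 30 each from A, B, D, E, F = 30*5 = 150 chips; eligible A, B, D, E, F
Layer 31-44: 14 each from A, B, D, E = 14*4 = 56 chips; eligible A, B, D, E
Layer 45-53: 9 each from A, D, E = 9*3 = 27 chips; eligible A, D, E
Layer 54-118: 65 each from A, D = 65*2 = 130 chips; eligible A, D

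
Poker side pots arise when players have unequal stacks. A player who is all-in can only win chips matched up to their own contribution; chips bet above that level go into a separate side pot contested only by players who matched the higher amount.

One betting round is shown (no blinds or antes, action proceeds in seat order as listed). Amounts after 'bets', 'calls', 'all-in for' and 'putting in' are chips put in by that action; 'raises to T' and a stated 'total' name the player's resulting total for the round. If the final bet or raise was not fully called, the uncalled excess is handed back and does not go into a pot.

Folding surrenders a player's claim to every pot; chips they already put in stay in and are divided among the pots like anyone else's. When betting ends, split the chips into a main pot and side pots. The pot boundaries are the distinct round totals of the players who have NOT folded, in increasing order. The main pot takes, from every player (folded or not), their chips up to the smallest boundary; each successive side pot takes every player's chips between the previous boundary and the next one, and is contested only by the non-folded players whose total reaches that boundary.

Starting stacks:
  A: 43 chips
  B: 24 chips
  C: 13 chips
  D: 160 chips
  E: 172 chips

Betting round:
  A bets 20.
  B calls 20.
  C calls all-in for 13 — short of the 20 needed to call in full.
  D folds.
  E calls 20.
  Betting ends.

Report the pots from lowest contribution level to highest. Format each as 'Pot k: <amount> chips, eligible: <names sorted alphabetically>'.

Pot 1: 52 chips, eligible: A, B, C, E
Pot 2: 21 chips, eligible: A, B, E

Derivation:
Contributions: A=20, B=20, C=13, E=20
Folded: D
Pot levels (distinct totals of non-folded players): 13, 20
Layer 1-13: 13 each from A, B, C, E = 13*4 = 52 chips; eligible A, B, C, E
Layer 14-20: 7 each from A, B, E = 7*3 = 21 chips; eligible A, B, E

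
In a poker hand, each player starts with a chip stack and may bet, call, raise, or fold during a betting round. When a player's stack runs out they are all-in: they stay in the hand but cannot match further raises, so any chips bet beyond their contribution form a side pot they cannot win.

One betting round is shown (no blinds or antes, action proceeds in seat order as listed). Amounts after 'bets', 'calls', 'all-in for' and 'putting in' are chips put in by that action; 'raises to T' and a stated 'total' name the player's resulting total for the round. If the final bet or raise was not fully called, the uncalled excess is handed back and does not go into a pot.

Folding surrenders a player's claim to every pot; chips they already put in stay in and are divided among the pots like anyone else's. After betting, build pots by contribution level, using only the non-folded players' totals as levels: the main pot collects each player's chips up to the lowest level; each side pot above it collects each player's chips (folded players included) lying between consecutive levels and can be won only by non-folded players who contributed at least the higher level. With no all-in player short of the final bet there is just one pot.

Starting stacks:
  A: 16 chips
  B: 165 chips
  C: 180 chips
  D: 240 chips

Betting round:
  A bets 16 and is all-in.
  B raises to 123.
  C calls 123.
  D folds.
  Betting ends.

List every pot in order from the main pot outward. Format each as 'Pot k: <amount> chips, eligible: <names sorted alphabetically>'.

Pot 1: 48 chips, eligible: A, B, C
Pot 2: 214 chips, eligible: B, C

Derivation:
Contributions: A=16, B=123, C=123
Folded: D
Pot levels (distinct totals of non-folded players): 16, 123
Layer 1-16: 16 each from A, B, C = 16*3 = 48 chips; eligible A, B, C
Layer 17-123: 107 each from B, C = 107*2 = 214 chips; eligible B, C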